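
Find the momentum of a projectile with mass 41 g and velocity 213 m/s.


p = m*v = 0.041*213 = 8.733 kg·m/s

8.733 kg·m/s


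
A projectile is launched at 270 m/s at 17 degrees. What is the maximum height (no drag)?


H = (v0*sin(theta))^2 / (2g) = (270*sin(17°))^2 / (2*9.81) = 317.6 m

317.6 m


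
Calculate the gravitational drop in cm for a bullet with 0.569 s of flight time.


drop = 0.5*g*t^2 = 0.5*9.81*0.569^2 = 1.58805 m ≈ 158.8 cm

158.8 cm


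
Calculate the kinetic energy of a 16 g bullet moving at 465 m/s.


E = 0.5*m*v^2 = 0.5*0.016*465^2 = 1730 J

1730 J


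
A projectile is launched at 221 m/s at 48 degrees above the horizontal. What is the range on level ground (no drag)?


R = v0^2 * sin(2*theta) / g = 221^2 * sin(2*48°) / 9.81 = 4951 m

4951 m


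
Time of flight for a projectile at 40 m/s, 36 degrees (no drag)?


T = 2*v0*sin(theta)/g = 2*40*sin(36°)/9.81 = 4.793 s

4.793 s


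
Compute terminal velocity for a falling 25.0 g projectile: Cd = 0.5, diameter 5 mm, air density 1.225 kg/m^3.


A = pi*(d/2)^2 = pi*(5/2000)^2 = 1.96350e-05 m^2
vt = sqrt(2mg/(Cd*rho*A)) = sqrt(2*0.025*9.81/(0.5 * 1.225 * 1.96350e-05)) = 202 m/s

202 m/s


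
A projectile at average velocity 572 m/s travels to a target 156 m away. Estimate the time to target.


t = d/v = 156/572 = 0.2727 s

0.2727 s


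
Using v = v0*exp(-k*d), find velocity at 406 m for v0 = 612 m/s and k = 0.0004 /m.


v = v0*exp(-k*d) = 612*exp(-0.0004*406) = 520.3 m/s

520.3 m/s


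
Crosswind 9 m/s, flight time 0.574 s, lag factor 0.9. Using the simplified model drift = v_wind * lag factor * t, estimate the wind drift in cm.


drift = v_wind * lag * t = 9 * 0.9 * 0.574 = 4.6494 m ≈ 464.9 cm

464.9 cm


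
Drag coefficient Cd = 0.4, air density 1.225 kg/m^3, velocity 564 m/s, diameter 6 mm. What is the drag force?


A = pi*(d/2)^2 = pi*(6/2000)^2 = 2.82743e-05 m^2
Fd = 0.5*Cd*rho*A*v^2 = 0.5*0.4*1.225*2.82743e-05*564^2 = 2.204 N

2.204 N


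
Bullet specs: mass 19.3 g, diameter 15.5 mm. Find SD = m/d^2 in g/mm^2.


SD = m/d^2 = 19.3/15.5^2 = 0.08033 g/mm^2

0.08033 g/mm^2


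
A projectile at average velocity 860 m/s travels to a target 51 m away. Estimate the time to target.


t = d/v = 51/860 = 0.0593 s

0.0593 s


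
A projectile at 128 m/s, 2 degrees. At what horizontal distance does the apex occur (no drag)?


R = v0^2*sin(2*theta)/g = 128^2*sin(2*2°)/9.81 = 116.503 m
apex_dist = R/2 = 116.503/2 = 58.25 m

58.25 m


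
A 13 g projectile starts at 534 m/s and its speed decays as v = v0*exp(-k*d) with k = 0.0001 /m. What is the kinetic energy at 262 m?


v = v0*exp(-k*d) = 534*exp(-0.0001*262) = 520.191 m/s
E = 0.5*m*v^2 = 0.5*0.013*520.191^2 = 1759 J

1759 J


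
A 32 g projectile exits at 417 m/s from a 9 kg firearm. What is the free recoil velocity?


v_recoil = m_p * v_p / m_gun = 0.032 * 417 / 9 = 1.483 m/s

1.483 m/s


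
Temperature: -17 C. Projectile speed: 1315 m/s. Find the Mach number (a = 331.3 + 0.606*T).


a = 331.3 + 0.606*(-17) = 320.998 m/s
M = v/a = 1315/320.998 = 4.097

4.097


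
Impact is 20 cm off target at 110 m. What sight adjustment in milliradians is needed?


1 mrad subtends 1 cm per 10 m of range, so adj = error_cm / (dist_m / 10) = 20 / (110/10) = 1.818 mrad

1.818 mrad


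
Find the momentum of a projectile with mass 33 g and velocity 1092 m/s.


p = m*v = 0.033*1092 = 36.04 kg·m/s

36.04 kg·m/s


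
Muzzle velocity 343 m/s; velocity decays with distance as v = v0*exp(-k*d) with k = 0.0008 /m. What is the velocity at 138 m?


v = v0*exp(-k*d) = 343*exp(-0.0008*138) = 307.1 m/s

307.1 m/s


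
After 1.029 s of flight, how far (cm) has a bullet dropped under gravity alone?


drop = 0.5*g*t^2 = 0.5*9.81*1.029^2 = 5.19362 m ≈ 519.4 cm

519.4 cm


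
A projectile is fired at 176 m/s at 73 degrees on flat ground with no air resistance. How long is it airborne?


T = 2*v0*sin(theta)/g = 2*176*sin(73°)/9.81 = 34.31 s

34.31 s


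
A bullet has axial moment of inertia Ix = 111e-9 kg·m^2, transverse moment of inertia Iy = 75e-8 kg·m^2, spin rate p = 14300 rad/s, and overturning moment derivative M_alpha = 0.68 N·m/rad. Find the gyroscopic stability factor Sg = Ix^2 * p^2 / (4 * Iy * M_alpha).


Sg = Ix^2 * p^2 / (4 * Iy * M_alpha) = (111e-9)^2 * 14300^2 / (4 * 75e-8 * 0.68) = 1.235

1.235


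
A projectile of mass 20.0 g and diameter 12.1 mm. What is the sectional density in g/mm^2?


SD = m/d^2 = 20.0/12.1^2 = 0.1366 g/mm^2

0.1366 g/mm^2


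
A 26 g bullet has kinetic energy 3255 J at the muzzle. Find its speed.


v = sqrt(2*E/m) = sqrt(2*3255/0.026) = 500.4 m/s

500.4 m/s


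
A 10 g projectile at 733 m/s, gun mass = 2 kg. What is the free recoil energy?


v_r = m_p*v_p/m_gun = 0.01*733/2 = 3.665 m/s, E_r = 0.5*m_gun*v_r^2 = 0.5*2*3.665^2 = 13.43 J

13.43 J


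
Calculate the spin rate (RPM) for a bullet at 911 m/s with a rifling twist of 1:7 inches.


twist_m = 7*0.0254 = 0.1778 m
spin = v/twist = 911/0.1778 = 5123.735 rev/s
RPM = spin*60 = 5123.735*60 ≈ 307424 RPM

307424 RPM


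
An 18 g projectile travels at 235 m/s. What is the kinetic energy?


E = 0.5*m*v^2 = 0.5*0.018*235^2 = 497 J

497 J


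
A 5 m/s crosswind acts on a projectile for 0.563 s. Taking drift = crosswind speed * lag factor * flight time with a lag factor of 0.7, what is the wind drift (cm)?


drift = v_wind * lag * t = 5 * 0.7 * 0.563 = 1.9705 m ≈ 197 cm

197 cm


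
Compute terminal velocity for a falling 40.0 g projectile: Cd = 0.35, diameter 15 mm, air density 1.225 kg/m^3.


A = pi*(d/2)^2 = pi*(15/2000)^2 = 1.76715e-04 m^2
vt = sqrt(2mg/(Cd*rho*A)) = sqrt(2*0.04*9.81/(0.35 * 1.225 * 1.76715e-04)) = 101.8 m/s

101.8 m/s


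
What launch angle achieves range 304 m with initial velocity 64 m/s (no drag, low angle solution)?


sin(2*theta) = R*g/v0^2 = 304*9.81/64^2 = 0.728086, theta = arcsin(0.728086)/2 = 23.36°

23.36 degrees


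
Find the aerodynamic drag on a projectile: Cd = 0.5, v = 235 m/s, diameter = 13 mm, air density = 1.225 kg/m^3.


A = pi*(d/2)^2 = pi*(13/2000)^2 = 1.32732e-04 m^2
Fd = 0.5*Cd*rho*A*v^2 = 0.5*0.5*1.225*1.32732e-04*235^2 = 2.245 N

2.245 N


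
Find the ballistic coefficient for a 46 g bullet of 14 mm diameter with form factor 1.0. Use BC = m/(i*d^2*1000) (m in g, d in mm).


BC = m/(i*d^2*1000) = 46/(1.0 * 14^2 * 1000) = 0.0002347

0.0002347


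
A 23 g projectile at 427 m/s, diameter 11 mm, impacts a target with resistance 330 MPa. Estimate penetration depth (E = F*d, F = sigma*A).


A = pi*(d/2)^2 = pi*(11/2)^2 = 95.0332 mm^2
E = 0.5*m*v^2 = 0.5*0.023*427^2 = 2096.78 J
depth = E/(sigma*A) = 2096.78 J / (330 MPa * 95.0332 mm^2) = 2096.78/(330 * 95.0332) m = 0.0668597 m ≈ 66.86 mm

66.86 mm


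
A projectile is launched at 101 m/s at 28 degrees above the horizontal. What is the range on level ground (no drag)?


R = v0^2 * sin(2*theta) / g = 101^2 * sin(2*28°) / 9.81 = 862.1 m

862.1 m


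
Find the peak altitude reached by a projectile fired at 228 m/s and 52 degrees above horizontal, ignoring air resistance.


H = (v0*sin(theta))^2 / (2g) = (228*sin(52°))^2 / (2*9.81) = 1645 m

1645 m


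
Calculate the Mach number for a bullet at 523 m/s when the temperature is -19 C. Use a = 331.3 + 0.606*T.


a = 331.3 + 0.606*(-19) = 319.786 m/s
M = v/a = 523/319.786 = 1.635

1.635


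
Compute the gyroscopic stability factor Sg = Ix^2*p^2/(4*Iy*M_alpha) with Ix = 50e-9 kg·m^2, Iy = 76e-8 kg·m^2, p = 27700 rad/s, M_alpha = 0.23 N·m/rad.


Sg = Ix^2 * p^2 / (4 * Iy * M_alpha) = (50e-9)^2 * 27700^2 / (4 * 76e-8 * 0.23) = 2.743

2.743


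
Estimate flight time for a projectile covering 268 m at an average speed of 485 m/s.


t = d/v = 268/485 = 0.5526 s

0.5526 s


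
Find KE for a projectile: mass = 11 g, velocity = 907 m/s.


E = 0.5*m*v^2 = 0.5*0.011*907^2 = 4525 J

4525 J


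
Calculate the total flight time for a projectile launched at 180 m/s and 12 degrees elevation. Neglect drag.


T = 2*v0*sin(theta)/g = 2*180*sin(12°)/9.81 = 7.63 s

7.63 s


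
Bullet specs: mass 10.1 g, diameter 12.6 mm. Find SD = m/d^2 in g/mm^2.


SD = m/d^2 = 10.1/12.6^2 = 0.06362 g/mm^2

0.06362 g/mm^2


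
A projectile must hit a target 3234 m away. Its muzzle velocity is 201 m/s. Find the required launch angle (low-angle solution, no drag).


sin(2*theta) = R*g/v0^2 = 3234*9.81/201^2 = 0.785266, theta = arcsin(0.785266)/2 = 25.87°

25.87 degrees


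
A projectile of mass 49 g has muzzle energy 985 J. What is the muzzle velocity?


v = sqrt(2*E/m) = sqrt(2*985/0.049) = 200.5 m/s

200.5 m/s


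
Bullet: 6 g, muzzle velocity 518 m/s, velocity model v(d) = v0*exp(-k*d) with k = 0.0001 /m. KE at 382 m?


v = v0*exp(-k*d) = 518*exp(-0.0001*382) = 498.586 m/s
E = 0.5*m*v^2 = 0.5*0.006*498.586^2 = 745.8 J

745.8 J


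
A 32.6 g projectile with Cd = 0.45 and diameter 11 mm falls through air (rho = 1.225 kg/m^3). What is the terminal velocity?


A = pi*(d/2)^2 = pi*(11/2000)^2 = 9.50332e-05 m^2
vt = sqrt(2mg/(Cd*rho*A)) = sqrt(2*0.0326*9.81/(0.45 * 1.225 * 9.50332e-05)) = 110.5 m/s

110.5 m/s


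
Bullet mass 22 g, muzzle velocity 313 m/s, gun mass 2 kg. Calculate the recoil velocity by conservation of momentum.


v_recoil = m_p * v_p / m_gun = 0.022 * 313 / 2 = 3.443 m/s

3.443 m/s


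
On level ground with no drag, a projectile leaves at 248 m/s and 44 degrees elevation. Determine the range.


R = v0^2 * sin(2*theta) / g = 248^2 * sin(2*44°) / 9.81 = 6266 m

6266 m


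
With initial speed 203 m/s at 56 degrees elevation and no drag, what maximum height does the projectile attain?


H = (v0*sin(theta))^2 / (2g) = (203*sin(56°))^2 / (2*9.81) = 1444 m

1444 m


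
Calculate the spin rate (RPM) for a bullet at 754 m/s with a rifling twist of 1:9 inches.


twist_m = 9*0.0254 = 0.2286 m
spin = v/twist = 754/0.2286 = 3298.338 rev/s
RPM = spin*60 = 3298.338*60 ≈ 197900 RPM

197900 RPM


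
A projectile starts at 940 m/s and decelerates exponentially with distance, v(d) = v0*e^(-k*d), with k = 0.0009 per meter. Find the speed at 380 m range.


v = v0*exp(-k*d) = 940*exp(-0.0009*380) = 667.7 m/s

667.7 m/s


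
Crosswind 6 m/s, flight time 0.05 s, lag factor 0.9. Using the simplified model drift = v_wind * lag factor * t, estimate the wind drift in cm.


drift = v_wind * lag * t = 6 * 0.9 * 0.05 = 0.27 m ≈ 27 cm

27 cm


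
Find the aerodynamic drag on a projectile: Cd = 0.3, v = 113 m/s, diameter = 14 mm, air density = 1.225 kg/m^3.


A = pi*(d/2)^2 = pi*(14/2000)^2 = 1.53938e-04 m^2
Fd = 0.5*Cd*rho*A*v^2 = 0.5*0.3*1.225*1.53938e-04*113^2 = 0.3612 N

0.3612 N


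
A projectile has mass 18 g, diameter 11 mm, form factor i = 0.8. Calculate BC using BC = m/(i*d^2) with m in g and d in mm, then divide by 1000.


BC = m/(i*d^2*1000) = 18/(0.8 * 11^2 * 1000) = 0.000186

0.000186


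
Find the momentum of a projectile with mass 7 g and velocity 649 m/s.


p = m*v = 0.007*649 = 4.543 kg·m/s

4.543 kg·m/s


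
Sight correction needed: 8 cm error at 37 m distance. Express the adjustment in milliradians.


1 mrad subtends 1 cm per 10 m of range, so adj = error_cm / (dist_m / 10) = 8 / (37/10) = 2.162 mrad

2.162 mrad


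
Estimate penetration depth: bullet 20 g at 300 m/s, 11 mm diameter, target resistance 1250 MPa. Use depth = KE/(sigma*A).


A = pi*(d/2)^2 = pi*(11/2)^2 = 95.0332 mm^2
E = 0.5*m*v^2 = 0.5*0.02*300^2 = 900 J
depth = E/(sigma*A) = 900 J / (1250 MPa * 95.0332 mm^2) = 900/(1250 * 95.0332) m = 0.0075763 m ≈ 7.576 mm

7.576 mm


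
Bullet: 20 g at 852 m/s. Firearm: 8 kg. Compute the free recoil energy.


v_r = m_p*v_p/m_gun = 0.02*852/8 = 2.13 m/s, E_r = 0.5*m_gun*v_r^2 = 0.5*8*2.13^2 = 18.15 J

18.15 J


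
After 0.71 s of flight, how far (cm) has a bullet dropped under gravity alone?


drop = 0.5*g*t^2 = 0.5*9.81*0.71^2 = 2.47261 m ≈ 247.3 cm

247.3 cm


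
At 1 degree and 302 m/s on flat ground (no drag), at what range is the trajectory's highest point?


R = v0^2*sin(2*theta)/g = 302^2*sin(2*1°)/9.81 = 324.462 m
apex_dist = R/2 = 324.462/2 = 162.2 m

162.2 m


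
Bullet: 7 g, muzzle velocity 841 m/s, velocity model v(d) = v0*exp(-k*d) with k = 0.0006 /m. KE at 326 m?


v = v0*exp(-k*d) = 841*exp(-0.0006*326) = 691.589 m/s
E = 0.5*m*v^2 = 0.5*0.007*691.589^2 = 1674 J

1674 J


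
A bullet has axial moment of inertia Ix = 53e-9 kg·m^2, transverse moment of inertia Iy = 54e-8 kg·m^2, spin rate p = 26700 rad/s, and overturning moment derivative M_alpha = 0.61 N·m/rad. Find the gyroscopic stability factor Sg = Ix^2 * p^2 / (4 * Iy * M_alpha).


Sg = Ix^2 * p^2 / (4 * Iy * M_alpha) = (53e-9)^2 * 26700^2 / (4 * 54e-8 * 0.61) = 1.52

1.52


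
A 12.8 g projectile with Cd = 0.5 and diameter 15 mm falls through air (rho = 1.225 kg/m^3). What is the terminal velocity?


A = pi*(d/2)^2 = pi*(15/2000)^2 = 1.76715e-04 m^2
vt = sqrt(2mg/(Cd*rho*A)) = sqrt(2*0.0128*9.81/(0.5 * 1.225 * 1.76715e-04)) = 48.17 m/s

48.17 m/s


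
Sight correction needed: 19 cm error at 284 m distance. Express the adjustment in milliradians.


1 mrad subtends 1 cm per 10 m of range, so adj = error_cm / (dist_m / 10) = 19 / (284/10) = 0.669 mrad

0.669 mrad


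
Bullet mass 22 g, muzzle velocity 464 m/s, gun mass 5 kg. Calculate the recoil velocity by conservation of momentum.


v_recoil = m_p * v_p / m_gun = 0.022 * 464 / 5 = 2.042 m/s

2.042 m/s


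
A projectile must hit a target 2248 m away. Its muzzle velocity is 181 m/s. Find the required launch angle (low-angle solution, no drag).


sin(2*theta) = R*g/v0^2 = 2248*9.81/181^2 = 0.673144, theta = arcsin(0.673144)/2 = 21.16°

21.16 degrees


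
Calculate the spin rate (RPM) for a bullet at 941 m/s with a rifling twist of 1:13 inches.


twist_m = 13*0.0254 = 0.3302 m
spin = v/twist = 941/0.3302 = 2849.788 rev/s
RPM = spin*60 = 2849.788*60 ≈ 170987 RPM

170987 RPM


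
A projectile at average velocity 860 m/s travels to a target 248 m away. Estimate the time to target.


t = d/v = 248/860 = 0.2884 s

0.2884 s


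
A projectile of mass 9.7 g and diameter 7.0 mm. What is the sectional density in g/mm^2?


SD = m/d^2 = 9.7/7.0^2 = 0.198 g/mm^2

0.198 g/mm^2


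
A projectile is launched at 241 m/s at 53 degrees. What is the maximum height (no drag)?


H = (v0*sin(theta))^2 / (2g) = (241*sin(53°))^2 / (2*9.81) = 1888 m

1888 m


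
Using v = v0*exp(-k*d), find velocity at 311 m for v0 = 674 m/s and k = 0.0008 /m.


v = v0*exp(-k*d) = 674*exp(-0.0008*311) = 525.5 m/s

525.5 m/s


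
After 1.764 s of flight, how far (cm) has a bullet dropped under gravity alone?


drop = 0.5*g*t^2 = 0.5*9.81*1.764^2 = 15.2629 m ≈ 1526 cm

1526 cm


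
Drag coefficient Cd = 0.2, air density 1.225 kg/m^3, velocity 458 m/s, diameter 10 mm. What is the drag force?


A = pi*(d/2)^2 = pi*(10/2000)^2 = 7.85398e-05 m^2
Fd = 0.5*Cd*rho*A*v^2 = 0.5*0.2*1.225*7.85398e-05*458^2 = 2.018 N

2.018 N


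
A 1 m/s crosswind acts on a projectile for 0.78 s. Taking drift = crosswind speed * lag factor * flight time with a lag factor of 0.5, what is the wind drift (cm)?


drift = v_wind * lag * t = 1 * 0.5 * 0.78 = 0.39 m ≈ 39 cm

39 cm


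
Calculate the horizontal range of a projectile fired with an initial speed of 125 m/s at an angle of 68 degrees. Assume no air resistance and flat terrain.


R = v0^2 * sin(2*theta) / g = 125^2 * sin(2*68°) / 9.81 = 1106 m

1106 m


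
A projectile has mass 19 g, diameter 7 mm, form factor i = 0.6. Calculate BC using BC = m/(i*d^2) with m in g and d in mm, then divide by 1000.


BC = m/(i*d^2*1000) = 19/(0.6 * 7^2 * 1000) = 0.0006463

0.0006463


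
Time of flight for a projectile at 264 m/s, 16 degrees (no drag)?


T = 2*v0*sin(theta)/g = 2*264*sin(16°)/9.81 = 14.84 s

14.84 s


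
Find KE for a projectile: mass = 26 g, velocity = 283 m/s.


E = 0.5*m*v^2 = 0.5*0.026*283^2 = 1041 J

1041 J


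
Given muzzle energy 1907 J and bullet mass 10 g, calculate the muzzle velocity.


v = sqrt(2*E/m) = sqrt(2*1907/0.01) = 617.6 m/s

617.6 m/s


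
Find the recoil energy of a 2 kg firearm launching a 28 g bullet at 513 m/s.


v_r = m_p*v_p/m_gun = 0.028*513/2 = 7.182 m/s, E_r = 0.5*m_gun*v_r^2 = 0.5*2*7.182^2 = 51.58 J

51.58 J


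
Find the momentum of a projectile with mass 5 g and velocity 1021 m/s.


p = m*v = 0.005*1021 = 5.105 kg·m/s

5.105 kg·m/s


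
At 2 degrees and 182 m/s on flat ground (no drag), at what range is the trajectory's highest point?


R = v0^2*sin(2*theta)/g = 182^2*sin(2*2°)/9.81 = 235.537 m
apex_dist = R/2 = 235.537/2 = 117.8 m

117.8 m


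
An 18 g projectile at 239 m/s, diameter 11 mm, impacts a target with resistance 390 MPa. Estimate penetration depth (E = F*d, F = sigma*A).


A = pi*(d/2)^2 = pi*(11/2)^2 = 95.0332 mm^2
E = 0.5*m*v^2 = 0.5*0.018*239^2 = 514.089 J
depth = E/(sigma*A) = 514.089 J / (390 MPa * 95.0332 mm^2) = 514.089/(390 * 95.0332) m = 0.0138707 m ≈ 13.87 mm

13.87 mm


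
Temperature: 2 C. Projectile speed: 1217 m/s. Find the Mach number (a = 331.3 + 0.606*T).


a = 331.3 + 0.606*(2) = 332.512 m/s
M = v/a = 1217/332.512 = 3.66

3.66


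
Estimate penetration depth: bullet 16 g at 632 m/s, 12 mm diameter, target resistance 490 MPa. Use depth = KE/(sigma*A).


A = pi*(d/2)^2 = pi*(12/2)^2 = 113.097 mm^2
E = 0.5*m*v^2 = 0.5*0.016*632^2 = 3195.39 J
depth = E/(sigma*A) = 3195.39 J / (490 MPa * 113.097 mm^2) = 3195.39/(490 * 113.097) m = 0.0576601 m ≈ 57.66 mm

57.66 mm


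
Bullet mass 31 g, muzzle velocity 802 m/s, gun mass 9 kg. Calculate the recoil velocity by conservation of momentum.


v_recoil = m_p * v_p / m_gun = 0.031 * 802 / 9 = 2.762 m/s

2.762 m/s


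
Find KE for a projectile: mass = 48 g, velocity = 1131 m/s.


E = 0.5*m*v^2 = 0.5*0.048*1131^2 = 30700 J

30700 J


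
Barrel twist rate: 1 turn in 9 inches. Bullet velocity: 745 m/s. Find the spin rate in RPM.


twist_m = 9*0.0254 = 0.2286 m
spin = v/twist = 745/0.2286 = 3258.968 rev/s
RPM = spin*60 = 3258.968*60 ≈ 195538 RPM

195538 RPM


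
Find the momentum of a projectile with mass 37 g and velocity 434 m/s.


p = m*v = 0.037*434 = 16.06 kg·m/s

16.06 kg·m/s


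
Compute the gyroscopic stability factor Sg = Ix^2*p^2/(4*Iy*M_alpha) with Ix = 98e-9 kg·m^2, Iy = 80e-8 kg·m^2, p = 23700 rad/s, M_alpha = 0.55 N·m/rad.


Sg = Ix^2 * p^2 / (4 * Iy * M_alpha) = (98e-9)^2 * 23700^2 / (4 * 80e-8 * 0.55) = 3.065

3.065


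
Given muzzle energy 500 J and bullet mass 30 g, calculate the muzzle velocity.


v = sqrt(2*E/m) = sqrt(2*500/0.03) = 182.6 m/s

182.6 m/s


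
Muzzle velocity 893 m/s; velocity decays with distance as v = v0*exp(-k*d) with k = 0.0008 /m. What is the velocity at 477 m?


v = v0*exp(-k*d) = 893*exp(-0.0008*477) = 609.7 m/s

609.7 m/s


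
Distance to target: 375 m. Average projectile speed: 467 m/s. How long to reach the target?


t = d/v = 375/467 = 0.803 s

0.803 s


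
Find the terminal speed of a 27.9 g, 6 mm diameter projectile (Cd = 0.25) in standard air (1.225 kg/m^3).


A = pi*(d/2)^2 = pi*(6/2000)^2 = 2.82743e-05 m^2
vt = sqrt(2mg/(Cd*rho*A)) = sqrt(2*0.0279*9.81/(0.25 * 1.225 * 2.82743e-05)) = 251.4 m/s

251.4 m/s


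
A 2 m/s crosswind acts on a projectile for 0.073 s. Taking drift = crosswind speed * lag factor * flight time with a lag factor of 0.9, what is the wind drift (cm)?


drift = v_wind * lag * t = 2 * 0.9 * 0.073 = 0.1314 m ≈ 13.14 cm

13.14 cm


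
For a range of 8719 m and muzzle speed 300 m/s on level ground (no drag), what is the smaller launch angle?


sin(2*theta) = R*g/v0^2 = 8719*9.81/300^2 = 0.950371, theta = arcsin(0.950371)/2 = 35.94°

35.94 degrees


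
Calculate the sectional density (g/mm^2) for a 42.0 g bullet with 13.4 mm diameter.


SD = m/d^2 = 42.0/13.4^2 = 0.2339 g/mm^2

0.2339 g/mm^2


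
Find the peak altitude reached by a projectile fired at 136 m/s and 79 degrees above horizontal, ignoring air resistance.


H = (v0*sin(theta))^2 / (2g) = (136*sin(79°))^2 / (2*9.81) = 908.4 m

908.4 m


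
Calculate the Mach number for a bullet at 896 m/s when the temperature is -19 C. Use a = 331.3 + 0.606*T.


a = 331.3 + 0.606*(-19) = 319.786 m/s
M = v/a = 896/319.786 = 2.802

2.802


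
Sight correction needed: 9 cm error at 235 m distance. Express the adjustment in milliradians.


1 mrad subtends 1 cm per 10 m of range, so adj = error_cm / (dist_m / 10) = 9 / (235/10) = 0.383 mrad

0.383 mrad


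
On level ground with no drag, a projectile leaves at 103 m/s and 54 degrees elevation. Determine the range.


R = v0^2 * sin(2*theta) / g = 103^2 * sin(2*54°) / 9.81 = 1029 m

1029 m


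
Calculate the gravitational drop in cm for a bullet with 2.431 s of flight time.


drop = 0.5*g*t^2 = 0.5*9.81*2.431^2 = 28.9874 m ≈ 2899 cm

2899 cm


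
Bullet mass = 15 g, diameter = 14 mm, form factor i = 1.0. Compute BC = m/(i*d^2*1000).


BC = m/(i*d^2*1000) = 15/(1.0 * 14^2 * 1000) = 7.653e-05

7.653e-05


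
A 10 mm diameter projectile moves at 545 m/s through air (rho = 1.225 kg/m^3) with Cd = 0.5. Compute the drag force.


A = pi*(d/2)^2 = pi*(10/2000)^2 = 7.85398e-05 m^2
Fd = 0.5*Cd*rho*A*v^2 = 0.5*0.5*1.225*7.85398e-05*545^2 = 7.144 N

7.144 N


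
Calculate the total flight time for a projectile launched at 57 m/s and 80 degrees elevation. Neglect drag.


T = 2*v0*sin(theta)/g = 2*57*sin(80°)/9.81 = 11.44 s

11.44 s


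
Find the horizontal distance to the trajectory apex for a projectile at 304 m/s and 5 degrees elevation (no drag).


R = v0^2*sin(2*theta)/g = 304^2*sin(2*5°)/9.81 = 1635.87 m
apex_dist = R/2 = 1635.87/2 = 817.9 m

817.9 m


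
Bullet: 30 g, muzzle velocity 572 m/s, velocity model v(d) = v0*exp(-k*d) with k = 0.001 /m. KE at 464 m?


v = v0*exp(-k*d) = 572*exp(-0.001*464) = 359.653 m/s
E = 0.5*m*v^2 = 0.5*0.03*359.653^2 = 1940 J

1940 J


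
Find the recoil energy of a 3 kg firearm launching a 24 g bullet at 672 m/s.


v_r = m_p*v_p/m_gun = 0.024*672/3 = 5.376 m/s, E_r = 0.5*m_gun*v_r^2 = 0.5*3*5.376^2 = 43.35 J

43.35 J


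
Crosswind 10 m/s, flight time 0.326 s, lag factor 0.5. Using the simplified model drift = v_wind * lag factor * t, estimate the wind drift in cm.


drift = v_wind * lag * t = 10 * 0.5 * 0.326 = 1.63 m ≈ 163 cm

163 cm


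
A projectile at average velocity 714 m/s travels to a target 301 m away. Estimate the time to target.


t = d/v = 301/714 = 0.4216 s

0.4216 s


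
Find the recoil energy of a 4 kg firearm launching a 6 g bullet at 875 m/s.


v_r = m_p*v_p/m_gun = 0.006*875/4 = 1.3125 m/s, E_r = 0.5*m_gun*v_r^2 = 0.5*4*1.3125^2 = 3.445 J

3.445 J


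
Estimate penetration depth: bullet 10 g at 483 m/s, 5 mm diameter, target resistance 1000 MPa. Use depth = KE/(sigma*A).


A = pi*(d/2)^2 = pi*(5/2)^2 = 19.635 mm^2
E = 0.5*m*v^2 = 0.5*0.01*483^2 = 1166.44 J
depth = E/(sigma*A) = 1166.44 J / (1000 MPa * 19.635 mm^2) = 1166.44/(1000 * 19.635) m = 0.0594066 m ≈ 59.41 mm

59.41 mm


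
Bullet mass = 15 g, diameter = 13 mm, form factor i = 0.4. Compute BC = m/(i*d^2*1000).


BC = m/(i*d^2*1000) = 15/(0.4 * 13^2 * 1000) = 0.0002219

0.0002219


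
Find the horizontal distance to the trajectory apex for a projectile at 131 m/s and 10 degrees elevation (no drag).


R = v0^2*sin(2*theta)/g = 131^2*sin(2*10°)/9.81 = 598.309 m
apex_dist = R/2 = 598.309/2 = 299.2 m

299.2 m


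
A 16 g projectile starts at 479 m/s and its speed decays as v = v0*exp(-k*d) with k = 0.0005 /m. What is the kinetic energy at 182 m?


v = v0*exp(-k*d) = 479*exp(-0.0005*182) = 437.335 m/s
E = 0.5*m*v^2 = 0.5*0.016*437.335^2 = 1530 J

1530 J


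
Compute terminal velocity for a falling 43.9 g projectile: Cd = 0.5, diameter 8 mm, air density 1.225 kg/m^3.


A = pi*(d/2)^2 = pi*(8/2000)^2 = 5.02655e-05 m^2
vt = sqrt(2mg/(Cd*rho*A)) = sqrt(2*0.0439*9.81/(0.5 * 1.225 * 5.02655e-05)) = 167.3 m/s

167.3 m/s


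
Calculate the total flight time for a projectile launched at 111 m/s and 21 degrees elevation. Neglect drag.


T = 2*v0*sin(theta)/g = 2*111*sin(21°)/9.81 = 8.11 s

8.11 s


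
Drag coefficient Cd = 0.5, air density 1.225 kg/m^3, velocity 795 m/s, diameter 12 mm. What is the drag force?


A = pi*(d/2)^2 = pi*(12/2000)^2 = 1.13097e-04 m^2
Fd = 0.5*Cd*rho*A*v^2 = 0.5*0.5*1.225*1.13097e-04*795^2 = 21.89 N

21.89 N


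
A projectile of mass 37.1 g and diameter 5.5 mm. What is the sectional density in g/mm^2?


SD = m/d^2 = 37.1/5.5^2 = 1.226 g/mm^2

1.226 g/mm^2


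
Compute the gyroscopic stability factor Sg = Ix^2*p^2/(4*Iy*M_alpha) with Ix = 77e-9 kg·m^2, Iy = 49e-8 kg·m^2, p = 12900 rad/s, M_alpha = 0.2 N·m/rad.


Sg = Ix^2 * p^2 / (4 * Iy * M_alpha) = (77e-9)^2 * 12900^2 / (4 * 49e-8 * 0.2) = 2.517

2.517


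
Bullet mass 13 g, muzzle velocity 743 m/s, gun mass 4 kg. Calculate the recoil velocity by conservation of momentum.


v_recoil = m_p * v_p / m_gun = 0.013 * 743 / 4 = 2.415 m/s

2.415 m/s


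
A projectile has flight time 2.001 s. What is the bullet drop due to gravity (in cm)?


drop = 0.5*g*t^2 = 0.5*9.81*2.001^2 = 19.6396 m ≈ 1964 cm

1964 cm


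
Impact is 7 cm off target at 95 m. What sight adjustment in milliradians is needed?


1 mrad subtends 1 cm per 10 m of range, so adj = error_cm / (dist_m / 10) = 7 / (95/10) = 0.7368 mrad

0.7368 mrad


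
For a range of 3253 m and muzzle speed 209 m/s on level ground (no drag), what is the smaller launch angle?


sin(2*theta) = R*g/v0^2 = 3253*9.81/209^2 = 0.730568, theta = arcsin(0.730568)/2 = 23.47°

23.47 degrees


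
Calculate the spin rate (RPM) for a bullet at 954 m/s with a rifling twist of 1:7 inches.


twist_m = 7*0.0254 = 0.1778 m
spin = v/twist = 954/0.1778 = 5365.579 rev/s
RPM = spin*60 = 5365.579*60 ≈ 321935 RPM

321935 RPM


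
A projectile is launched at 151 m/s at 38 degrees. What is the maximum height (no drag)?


H = (v0*sin(theta))^2 / (2g) = (151*sin(38°))^2 / (2*9.81) = 440.5 m

440.5 m


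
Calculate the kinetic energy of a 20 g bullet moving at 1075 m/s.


E = 0.5*m*v^2 = 0.5*0.02*1075^2 = 11556 J

11556 J


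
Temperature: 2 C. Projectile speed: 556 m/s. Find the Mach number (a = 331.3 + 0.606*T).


a = 331.3 + 0.606*(2) = 332.512 m/s
M = v/a = 556/332.512 = 1.672

1.672


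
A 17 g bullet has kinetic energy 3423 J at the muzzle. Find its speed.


v = sqrt(2*E/m) = sqrt(2*3423/0.017) = 634.6 m/s

634.6 m/s


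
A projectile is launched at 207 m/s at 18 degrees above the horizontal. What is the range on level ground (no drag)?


R = v0^2 * sin(2*theta) / g = 207^2 * sin(2*18°) / 9.81 = 2567 m

2567 m


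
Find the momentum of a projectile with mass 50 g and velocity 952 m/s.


p = m*v = 0.05*952 = 47.6 kg·m/s

47.6 kg·m/s


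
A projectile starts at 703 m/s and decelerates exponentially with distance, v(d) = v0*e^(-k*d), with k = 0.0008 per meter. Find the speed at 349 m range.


v = v0*exp(-k*d) = 703*exp(-0.0008*349) = 531.7 m/s

531.7 m/s


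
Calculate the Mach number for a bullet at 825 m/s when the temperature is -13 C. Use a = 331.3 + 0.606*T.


a = 331.3 + 0.606*(-13) = 323.422 m/s
M = v/a = 825/323.422 = 2.551

2.551


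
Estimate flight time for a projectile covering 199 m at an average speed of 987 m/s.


t = d/v = 199/987 = 0.2016 s

0.2016 s


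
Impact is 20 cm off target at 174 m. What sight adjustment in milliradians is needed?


1 mrad subtends 1 cm per 10 m of range, so adj = error_cm / (dist_m / 10) = 20 / (174/10) = 1.149 mrad

1.149 mrad


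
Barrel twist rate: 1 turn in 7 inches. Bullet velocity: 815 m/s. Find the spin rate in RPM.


twist_m = 7*0.0254 = 0.1778 m
spin = v/twist = 815/0.1778 = 4583.802 rev/s
RPM = spin*60 = 4583.802*60 ≈ 275028 RPM

275028 RPM


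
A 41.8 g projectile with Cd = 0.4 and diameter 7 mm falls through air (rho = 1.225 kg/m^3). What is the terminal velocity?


A = pi*(d/2)^2 = pi*(7/2000)^2 = 3.84845e-05 m^2
vt = sqrt(2mg/(Cd*rho*A)) = sqrt(2*0.0418*9.81/(0.4 * 1.225 * 3.84845e-05)) = 208.5 m/s

208.5 m/s


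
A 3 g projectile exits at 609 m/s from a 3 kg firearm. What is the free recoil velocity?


v_recoil = m_p * v_p / m_gun = 0.003 * 609 / 3 = 0.609 m/s

0.609 m/s


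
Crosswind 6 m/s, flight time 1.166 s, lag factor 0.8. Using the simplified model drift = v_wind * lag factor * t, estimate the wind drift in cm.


drift = v_wind * lag * t = 6 * 0.8 * 1.166 = 5.5968 m ≈ 559.7 cm

559.7 cm


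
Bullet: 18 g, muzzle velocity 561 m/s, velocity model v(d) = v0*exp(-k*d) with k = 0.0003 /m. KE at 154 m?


v = v0*exp(-k*d) = 561*exp(-0.0003*154) = 535.671 m/s
E = 0.5*m*v^2 = 0.5*0.018*535.671^2 = 2582 J

2582 J


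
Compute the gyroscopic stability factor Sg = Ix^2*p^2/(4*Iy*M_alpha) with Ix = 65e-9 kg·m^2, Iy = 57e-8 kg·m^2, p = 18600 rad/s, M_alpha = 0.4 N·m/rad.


Sg = Ix^2 * p^2 / (4 * Iy * M_alpha) = (65e-9)^2 * 18600^2 / (4 * 57e-8 * 0.4) = 1.603

1.603


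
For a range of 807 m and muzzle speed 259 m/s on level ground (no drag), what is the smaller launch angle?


sin(2*theta) = R*g/v0^2 = 807*9.81/259^2 = 0.118017, theta = arcsin(0.118017)/2 = 3.389°

3.389 degrees


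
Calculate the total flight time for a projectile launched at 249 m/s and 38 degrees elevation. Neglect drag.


T = 2*v0*sin(theta)/g = 2*249*sin(38°)/9.81 = 31.25 s

31.25 s


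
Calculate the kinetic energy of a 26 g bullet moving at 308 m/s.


E = 0.5*m*v^2 = 0.5*0.026*308^2 = 1233 J

1233 J


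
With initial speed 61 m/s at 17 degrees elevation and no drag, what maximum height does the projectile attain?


H = (v0*sin(theta))^2 / (2g) = (61*sin(17°))^2 / (2*9.81) = 16.21 m

16.21 m


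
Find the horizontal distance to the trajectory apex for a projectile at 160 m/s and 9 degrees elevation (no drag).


R = v0^2*sin(2*theta)/g = 160^2*sin(2*9°)/9.81 = 806.405 m
apex_dist = R/2 = 806.405/2 = 403.2 m

403.2 m


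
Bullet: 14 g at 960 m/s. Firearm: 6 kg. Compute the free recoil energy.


v_r = m_p*v_p/m_gun = 0.014*960/6 = 2.24 m/s, E_r = 0.5*m_gun*v_r^2 = 0.5*6*2.24^2 = 15.05 J

15.05 J


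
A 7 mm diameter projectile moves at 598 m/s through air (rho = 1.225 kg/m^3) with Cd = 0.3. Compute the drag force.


A = pi*(d/2)^2 = pi*(7/2000)^2 = 3.84845e-05 m^2
Fd = 0.5*Cd*rho*A*v^2 = 0.5*0.3*1.225*3.84845e-05*598^2 = 2.529 N

2.529 N


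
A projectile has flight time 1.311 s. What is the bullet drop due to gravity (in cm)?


drop = 0.5*g*t^2 = 0.5*9.81*1.311^2 = 8.43033 m ≈ 843 cm

843 cm


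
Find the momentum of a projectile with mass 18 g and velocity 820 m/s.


p = m*v = 0.018*820 = 14.76 kg·m/s

14.76 kg·m/s


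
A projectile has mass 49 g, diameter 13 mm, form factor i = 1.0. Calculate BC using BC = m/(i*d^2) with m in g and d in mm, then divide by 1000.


BC = m/(i*d^2*1000) = 49/(1.0 * 13^2 * 1000) = 0.0002899

0.0002899


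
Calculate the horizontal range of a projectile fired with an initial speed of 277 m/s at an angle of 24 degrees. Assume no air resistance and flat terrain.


R = v0^2 * sin(2*theta) / g = 277^2 * sin(2*24°) / 9.81 = 5813 m

5813 m


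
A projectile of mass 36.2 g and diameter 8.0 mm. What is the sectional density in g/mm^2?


SD = m/d^2 = 36.2/8.0^2 = 0.5656 g/mm^2

0.5656 g/mm^2


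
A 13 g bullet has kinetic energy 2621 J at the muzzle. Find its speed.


v = sqrt(2*E/m) = sqrt(2*2621/0.013) = 635 m/s

635 m/s


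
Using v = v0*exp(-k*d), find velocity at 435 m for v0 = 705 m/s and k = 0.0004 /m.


v = v0*exp(-k*d) = 705*exp(-0.0004*435) = 592.4 m/s

592.4 m/s


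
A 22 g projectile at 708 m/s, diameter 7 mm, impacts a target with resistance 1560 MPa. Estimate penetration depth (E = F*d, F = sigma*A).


A = pi*(d/2)^2 = pi*(7/2)^2 = 38.4845 mm^2
E = 0.5*m*v^2 = 0.5*0.022*708^2 = 5513.9 J
depth = E/(sigma*A) = 5513.9 J / (1560 MPa * 38.4845 mm^2) = 5513.9/(1560 * 38.4845) m = 0.0918435 m ≈ 91.84 mm

91.84 mm


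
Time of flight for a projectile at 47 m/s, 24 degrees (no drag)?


T = 2*v0*sin(theta)/g = 2*47*sin(24°)/9.81 = 3.897 s

3.897 s


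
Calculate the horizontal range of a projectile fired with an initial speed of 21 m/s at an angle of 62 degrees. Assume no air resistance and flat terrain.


R = v0^2 * sin(2*theta) / g = 21^2 * sin(2*62°) / 9.81 = 37.27 m

37.27 m


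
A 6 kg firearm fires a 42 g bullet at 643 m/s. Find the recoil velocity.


v_recoil = m_p * v_p / m_gun = 0.042 * 643 / 6 = 4.501 m/s

4.501 m/s


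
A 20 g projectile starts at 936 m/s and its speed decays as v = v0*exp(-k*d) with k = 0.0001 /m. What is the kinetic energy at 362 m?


v = v0*exp(-k*d) = 936*exp(-0.0001*362) = 902.723 m/s
E = 0.5*m*v^2 = 0.5*0.02*902.723^2 = 8149 J

8149 J


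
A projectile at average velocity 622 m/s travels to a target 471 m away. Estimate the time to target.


t = d/v = 471/622 = 0.7572 s

0.7572 s


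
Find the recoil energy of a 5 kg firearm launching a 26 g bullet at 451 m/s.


v_r = m_p*v_p/m_gun = 0.026*451/5 = 2.3452 m/s, E_r = 0.5*m_gun*v_r^2 = 0.5*5*2.3452^2 = 13.75 J

13.75 J


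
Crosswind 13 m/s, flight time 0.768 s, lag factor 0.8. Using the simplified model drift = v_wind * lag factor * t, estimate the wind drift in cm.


drift = v_wind * lag * t = 13 * 0.8 * 0.768 = 7.9872 m ≈ 798.7 cm

798.7 cm


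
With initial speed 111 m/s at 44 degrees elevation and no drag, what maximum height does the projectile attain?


H = (v0*sin(theta))^2 / (2g) = (111*sin(44°))^2 / (2*9.81) = 303 m

303 m


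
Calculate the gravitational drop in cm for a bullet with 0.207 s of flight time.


drop = 0.5*g*t^2 = 0.5*9.81*0.207^2 = 0.210174 m ≈ 21.02 cm

21.02 cm


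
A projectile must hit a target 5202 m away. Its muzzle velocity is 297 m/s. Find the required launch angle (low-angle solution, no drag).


sin(2*theta) = R*g/v0^2 = 5202*9.81/297^2 = 0.578531, theta = arcsin(0.578531)/2 = 17.67°

17.67 degrees


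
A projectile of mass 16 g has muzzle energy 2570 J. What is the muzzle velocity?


v = sqrt(2*E/m) = sqrt(2*2570/0.016) = 566.8 m/s

566.8 m/s


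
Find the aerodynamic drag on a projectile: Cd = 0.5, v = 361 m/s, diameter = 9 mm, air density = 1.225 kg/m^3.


A = pi*(d/2)^2 = pi*(9/2000)^2 = 6.36173e-05 m^2
Fd = 0.5*Cd*rho*A*v^2 = 0.5*0.5*1.225*6.36173e-05*361^2 = 2.539 N

2.539 N


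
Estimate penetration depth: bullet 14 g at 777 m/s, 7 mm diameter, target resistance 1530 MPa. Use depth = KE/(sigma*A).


A = pi*(d/2)^2 = pi*(7/2)^2 = 38.4845 mm^2
E = 0.5*m*v^2 = 0.5*0.014*777^2 = 4226.1 J
depth = E/(sigma*A) = 4226.1 J / (1530 MPa * 38.4845 mm^2) = 4226.1/(1530 * 38.4845) m = 0.0717733 m ≈ 71.77 mm

71.77 mm


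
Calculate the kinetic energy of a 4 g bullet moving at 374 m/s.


E = 0.5*m*v^2 = 0.5*0.004*374^2 = 279.8 J

279.8 J


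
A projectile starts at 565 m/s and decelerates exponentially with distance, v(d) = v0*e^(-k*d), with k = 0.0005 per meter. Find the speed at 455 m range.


v = v0*exp(-k*d) = 565*exp(-0.0005*455) = 450 m/s

450 m/s


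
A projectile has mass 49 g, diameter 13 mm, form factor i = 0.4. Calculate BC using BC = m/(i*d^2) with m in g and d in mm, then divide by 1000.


BC = m/(i*d^2*1000) = 49/(0.4 * 13^2 * 1000) = 0.0007249

0.0007249


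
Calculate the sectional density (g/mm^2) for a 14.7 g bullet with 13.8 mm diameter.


SD = m/d^2 = 14.7/13.8^2 = 0.07719 g/mm^2

0.07719 g/mm^2


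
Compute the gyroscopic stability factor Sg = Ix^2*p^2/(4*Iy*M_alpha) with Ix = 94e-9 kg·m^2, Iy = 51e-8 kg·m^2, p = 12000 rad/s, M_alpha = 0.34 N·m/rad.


Sg = Ix^2 * p^2 / (4 * Iy * M_alpha) = (94e-9)^2 * 12000^2 / (4 * 51e-8 * 0.34) = 1.834

1.834


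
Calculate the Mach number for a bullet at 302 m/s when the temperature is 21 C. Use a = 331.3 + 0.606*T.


a = 331.3 + 0.606*(21) = 344.026 m/s
M = v/a = 302/344.026 = 0.8778

0.8778


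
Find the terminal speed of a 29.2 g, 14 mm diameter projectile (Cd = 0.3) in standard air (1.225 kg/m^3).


A = pi*(d/2)^2 = pi*(14/2000)^2 = 1.53938e-04 m^2
vt = sqrt(2mg/(Cd*rho*A)) = sqrt(2*0.0292*9.81/(0.3 * 1.225 * 1.53938e-04)) = 100.6 m/s

100.6 m/s


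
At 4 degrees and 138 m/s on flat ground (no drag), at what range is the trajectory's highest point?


R = v0^2*sin(2*theta)/g = 138^2*sin(2*4°)/9.81 = 270.175 m
apex_dist = R/2 = 270.175/2 = 135.1 m

135.1 m


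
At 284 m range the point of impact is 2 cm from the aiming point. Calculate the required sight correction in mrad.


1 mrad subtends 1 cm per 10 m of range, so adj = error_cm / (dist_m / 10) = 2 / (284/10) = 0.07042 mrad

0.07042 mrad


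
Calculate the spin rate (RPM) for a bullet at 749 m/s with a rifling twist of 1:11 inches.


twist_m = 11*0.0254 = 0.2794 m
spin = v/twist = 749/0.2794 = 2680.744 rev/s
RPM = spin*60 = 2680.744*60 ≈ 160845 RPM

160845 RPM


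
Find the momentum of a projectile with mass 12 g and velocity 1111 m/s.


p = m*v = 0.012*1111 = 13.33 kg·m/s

13.33 kg·m/s


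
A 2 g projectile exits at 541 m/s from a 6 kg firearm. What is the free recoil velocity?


v_recoil = m_p * v_p / m_gun = 0.002 * 541 / 6 = 0.1803 m/s

0.1803 m/s


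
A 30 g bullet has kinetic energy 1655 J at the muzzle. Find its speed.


v = sqrt(2*E/m) = sqrt(2*1655/0.03) = 332.2 m/s

332.2 m/s


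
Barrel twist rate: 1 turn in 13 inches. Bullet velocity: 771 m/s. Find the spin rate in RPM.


twist_m = 13*0.0254 = 0.3302 m
spin = v/twist = 771/0.3302 = 2334.949 rev/s
RPM = spin*60 = 2334.949*60 ≈ 140097 RPM

140097 RPM


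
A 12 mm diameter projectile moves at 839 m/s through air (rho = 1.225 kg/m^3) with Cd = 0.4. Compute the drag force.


A = pi*(d/2)^2 = pi*(12/2000)^2 = 1.13097e-04 m^2
Fd = 0.5*Cd*rho*A*v^2 = 0.5*0.4*1.225*1.13097e-04*839^2 = 19.5 N

19.5 N


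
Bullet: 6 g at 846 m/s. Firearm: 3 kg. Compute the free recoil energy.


v_r = m_p*v_p/m_gun = 0.006*846/3 = 1.692 m/s, E_r = 0.5*m_gun*v_r^2 = 0.5*3*1.692^2 = 4.294 J

4.294 J


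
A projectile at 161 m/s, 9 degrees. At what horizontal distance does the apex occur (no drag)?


R = v0^2*sin(2*theta)/g = 161^2*sin(2*9°)/9.81 = 816.517 m
apex_dist = R/2 = 816.517/2 = 408.3 m

408.3 m


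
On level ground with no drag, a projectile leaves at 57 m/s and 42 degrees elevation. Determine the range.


R = v0^2 * sin(2*theta) / g = 57^2 * sin(2*42°) / 9.81 = 329.4 m

329.4 m


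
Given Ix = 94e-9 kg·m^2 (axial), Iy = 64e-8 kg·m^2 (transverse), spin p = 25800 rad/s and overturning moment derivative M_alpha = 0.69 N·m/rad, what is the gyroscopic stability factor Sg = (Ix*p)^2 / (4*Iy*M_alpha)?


Sg = Ix^2 * p^2 / (4 * Iy * M_alpha) = (94e-9)^2 * 25800^2 / (4 * 64e-8 * 0.69) = 3.33

3.33


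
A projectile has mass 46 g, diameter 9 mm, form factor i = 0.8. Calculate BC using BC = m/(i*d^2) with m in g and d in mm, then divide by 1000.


BC = m/(i*d^2*1000) = 46/(0.8 * 9^2 * 1000) = 0.0007099

0.0007099


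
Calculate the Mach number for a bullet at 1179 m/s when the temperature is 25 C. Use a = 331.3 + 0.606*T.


a = 331.3 + 0.606*(25) = 346.45 m/s
M = v/a = 1179/346.45 = 3.403

3.403


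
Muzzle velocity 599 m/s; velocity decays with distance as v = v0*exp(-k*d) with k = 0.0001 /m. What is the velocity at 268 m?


v = v0*exp(-k*d) = 599*exp(-0.0001*268) = 583.2 m/s

583.2 m/s


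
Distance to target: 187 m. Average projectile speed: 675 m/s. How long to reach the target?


t = d/v = 187/675 = 0.277 s

0.277 s
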